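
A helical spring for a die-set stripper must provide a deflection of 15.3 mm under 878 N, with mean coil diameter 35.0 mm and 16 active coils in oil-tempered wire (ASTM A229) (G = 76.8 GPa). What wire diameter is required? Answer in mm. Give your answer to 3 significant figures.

8.00 mm

Required rate k = F/δ = 878/15.3 = 57.386 N/mm
d = (8D³N_a·k / G)^(1/4) = (8·35.0³·16·57.386 / (76.8×10³))^0.25
  = (4100.7)^0.25 = 8.0023 mm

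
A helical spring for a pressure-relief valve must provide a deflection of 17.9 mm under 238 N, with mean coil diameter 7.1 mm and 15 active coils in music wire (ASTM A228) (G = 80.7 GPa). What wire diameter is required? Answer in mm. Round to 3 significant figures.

Required rate k = F/δ = 238/17.9 = 13.296 N/mm
d = (8D³N_a·k / G)^(1/4) = (8·7.1³·15·13.296 / (80.7×10³))^0.25
  = (7.0763)^0.25 = 1.6310 mm

1.63 mm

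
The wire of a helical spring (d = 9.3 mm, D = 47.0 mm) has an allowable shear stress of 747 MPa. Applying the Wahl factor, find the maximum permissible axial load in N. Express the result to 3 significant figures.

3840 N

C = D/d = 47.0/9.3 = 5.0538
K_W = (4C−1)/(4C−4) + 0.615/C = 19.215/16.215 + 0.1217 = 1.3067
τ_max = K·8FD/(πd³) → F_max = τ_allow·πd³/(8DK)
F_max = 747·π·9.3³/(8·47.0·1.3067) = 1.8876e+06/491.32 = 3842 N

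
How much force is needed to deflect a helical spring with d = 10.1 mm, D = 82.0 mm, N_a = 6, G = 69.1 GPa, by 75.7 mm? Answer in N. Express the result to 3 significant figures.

k = Gd⁴/(8D³N_a) = (69.1×10³)(10.1⁴)/(8·82.0³·6) = 27.169 N/mm
F = k·δ = 27.169 × 75.7 = 2056.7 N

2060 N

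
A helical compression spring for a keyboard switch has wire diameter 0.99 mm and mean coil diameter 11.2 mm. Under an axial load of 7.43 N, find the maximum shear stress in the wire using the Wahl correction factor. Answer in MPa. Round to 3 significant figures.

246 MPa

Spring index C = D/d = 11.2/0.99 = 11.3131
K_W = (4C−1)/(4C−4) + 0.615/C = 44.253/41.253 + 0.0544 = 1.1271
τ₀ = 8FD/(πd³) = 8·7.43·11.2/(π·0.99³) = 665.728/3.0483 = 218.39 MPa
τ_max = K·τ₀ = 1.1271 × 218.39 = 246.15 MPa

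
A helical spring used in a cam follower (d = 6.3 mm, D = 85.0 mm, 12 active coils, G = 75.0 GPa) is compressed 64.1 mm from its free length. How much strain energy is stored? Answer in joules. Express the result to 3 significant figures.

4.12 J

k = Gd⁴/(8D³N_a) = (75.0×10³)(6.3⁴)/(8·85.0³·12) = 2.004 N/mm
U = ½kδ² = 0.5 × 2.004 × 64.1² = 4117 N·mm = 4.117 J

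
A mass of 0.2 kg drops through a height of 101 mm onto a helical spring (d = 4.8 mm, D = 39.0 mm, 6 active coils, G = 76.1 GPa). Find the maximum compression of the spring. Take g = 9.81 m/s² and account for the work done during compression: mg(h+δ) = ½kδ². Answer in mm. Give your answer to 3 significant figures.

5.43 mm

k = Gd⁴/(8D³N_a) = (76.1×10³)(4.8⁴)/(8·39.0³·6) = 14.188 N/mm
W = mg = 0.2 × 9.81 = 1.962 N
½kδ² − Wδ − Wh = 0 → δ = (W + √(W² + 2kWh))/k
δ = (1.962 + √(3.8494 + 5622.96))/14.188 = (1.962 + 75.012)/14.188 = 5.4254 mm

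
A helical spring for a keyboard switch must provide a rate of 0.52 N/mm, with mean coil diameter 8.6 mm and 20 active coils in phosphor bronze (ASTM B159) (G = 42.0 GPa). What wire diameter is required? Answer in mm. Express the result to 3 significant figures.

1.06 mm

d = (8D³N_a·k / G)^(1/4) = (8·8.6³·20·0.52 / (42.0×10³))^0.25
  = (1.26)^0.25 = 1.0595 mm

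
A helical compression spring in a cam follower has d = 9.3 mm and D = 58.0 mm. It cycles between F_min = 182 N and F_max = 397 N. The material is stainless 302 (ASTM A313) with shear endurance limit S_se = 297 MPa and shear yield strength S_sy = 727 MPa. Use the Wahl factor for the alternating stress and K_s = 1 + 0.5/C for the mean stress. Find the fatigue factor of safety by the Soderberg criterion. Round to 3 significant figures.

C = D/d = 58.0/9.3 = 6.2366; K_W = (4C−1)/(4C−4)+0.615/C = 1.2418; K_s = 1+0.5/C = 1.0802
F_a = (F_max−F_min)/2 = 107.5 N; F_m = (F_max+F_min)/2 = 289.5 N
τ_a = K_W·8F_aD/(πd³) = 1.2418 × 19.739 = 24.513 MPa
τ_m = K_s·8F_mD/(πd³) = 1.0802 × 53.158 = 57.42 MPa
Soderberg: 1/n_f = τ_a/S_se + τ_m/S_sy = 24.513/297 + 57.42/727 = 0.08253 + 0.07898 = 0.16152
n_f = 1/0.16152 = 6.191

6.19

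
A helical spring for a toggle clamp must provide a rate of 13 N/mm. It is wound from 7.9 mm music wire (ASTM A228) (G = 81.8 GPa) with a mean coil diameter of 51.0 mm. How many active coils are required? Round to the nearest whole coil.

23

N_a = Gd⁴/(8D³k) = (81.8×10³ × 7.9⁴)/(8 × 51.0³ × 13)
    = 3.18612e+08 / 1.37957e+07 = 23.09 → 23 coils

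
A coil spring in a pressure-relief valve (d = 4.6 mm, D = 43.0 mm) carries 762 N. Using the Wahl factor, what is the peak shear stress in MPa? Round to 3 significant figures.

Spring index C = D/d = 43.0/4.6 = 9.3478
K_W = (4C−1)/(4C−4) + 0.615/C = 36.391/33.391 + 0.0658 = 1.1556
τ₀ = 8FD/(πd³) = 8·762·43.0/(π·4.6³) = 262128/305.79 = 857.22 MPa
τ_max = K·τ₀ = 1.1556 × 857.22 = 990.63 MPa

991 MPa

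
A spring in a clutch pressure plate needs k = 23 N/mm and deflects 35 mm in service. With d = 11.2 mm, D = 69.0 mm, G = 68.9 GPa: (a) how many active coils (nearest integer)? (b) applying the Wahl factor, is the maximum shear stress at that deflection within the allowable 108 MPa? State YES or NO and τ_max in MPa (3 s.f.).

N_a = Gd⁴/(8D³k) = (68.9×10³)(11.2⁴)/(8·69.0³·23) = 17.94 → N_a = 18
Actual rate k = Gd⁴/(8D³·18) = 22.918 N/mm
Working load F = kδ = 22.918·35 = 802.14 N
C = 69.0/11.2 = 6.1607; K_W = (4C−1)/(4C−4)+0.615/C = 1.2452
τ_max = K_W·8FD/(πd³) = 1.2452·100.32 = 124.91 MPa
τ_max > 108 MPa → exceeds allowable

(a) 18 coils; (b) NO, τ_max = 125 MPa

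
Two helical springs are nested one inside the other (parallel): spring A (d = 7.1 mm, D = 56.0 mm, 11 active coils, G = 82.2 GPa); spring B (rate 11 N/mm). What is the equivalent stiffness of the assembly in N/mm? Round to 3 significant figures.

k_A = Gd⁴/(8D³N_a) = (82.2×10³)(7.1⁴)/(8·56.0³·11) = 13.516 N/mm
Parallel: k_eq = 13.516 + 11 = 24.516 N/mm

24.5 N/mm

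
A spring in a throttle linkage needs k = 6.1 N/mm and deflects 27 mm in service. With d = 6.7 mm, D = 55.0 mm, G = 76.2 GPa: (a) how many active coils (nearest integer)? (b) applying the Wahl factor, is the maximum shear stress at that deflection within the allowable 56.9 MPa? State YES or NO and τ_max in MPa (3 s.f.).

N_a = Gd⁴/(8D³k) = (76.2×10³)(6.7⁴)/(8·55.0³·6.1) = 18.91 → N_a = 19
Actual rate k = Gd⁴/(8D³·19) = 6.0719 N/mm
Working load F = kδ = 6.0719·27 = 163.94 N
C = 55.0/6.7 = 8.2090; K_W = (4C−1)/(4C−4)+0.615/C = 1.1790
τ_max = K_W·8FD/(πd³) = 1.1790·76.342 = 90.004 MPa
τ_max > 56.9 MPa → exceeds allowable

(a) 19 coils; (b) NO, τ_max = 90.0 MPa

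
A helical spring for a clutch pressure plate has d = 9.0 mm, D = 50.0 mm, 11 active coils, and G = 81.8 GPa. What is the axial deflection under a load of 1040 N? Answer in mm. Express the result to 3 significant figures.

k = Gd⁴/(8D³N_a) = (81.8×10³)(9.0⁴)/(8·50.0³·11) = 48.79 N/mm
δ = F/k = 1040 / 48.79 = 21.316 mm

21.3 mm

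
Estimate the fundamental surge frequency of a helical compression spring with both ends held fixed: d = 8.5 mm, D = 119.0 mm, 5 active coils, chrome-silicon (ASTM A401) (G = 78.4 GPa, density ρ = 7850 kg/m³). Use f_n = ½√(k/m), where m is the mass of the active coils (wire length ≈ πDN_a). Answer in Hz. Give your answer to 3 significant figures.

k = Gd⁴/(8D³N_a) = (78.4×10³)(8.5⁴)/(8·119.0³·5) = 6.0714 N/mm = 6071.4 N/m
Wire length L = πDN_a = π·119.0·5 = 1869.2 mm
m = ρ·(πd²/4)·L = 7850 × 56.745×10⁻⁶ m² × 1.8692 m = 0.83265 kg
f_n = ½√(k/m) = 0.5·√(6071.4/0.83265) = 0.5·√(7291.7) = 42.696 Hz

42.7 Hz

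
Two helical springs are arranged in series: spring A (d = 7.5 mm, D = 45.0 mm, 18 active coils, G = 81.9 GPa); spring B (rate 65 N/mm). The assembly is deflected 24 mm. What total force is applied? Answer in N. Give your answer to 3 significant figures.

364 N

k_A = Gd⁴/(8D³N_a) = (81.9×10³)(7.5⁴)/(8·45.0³·18) = 19.748 N/mm
Series: 1/k_eq = 1/19.748 + 1/65 = 0.066022; k_eq = 15.146 N/mm
F = k_eq·δ = 15.146·24 = 363.52 N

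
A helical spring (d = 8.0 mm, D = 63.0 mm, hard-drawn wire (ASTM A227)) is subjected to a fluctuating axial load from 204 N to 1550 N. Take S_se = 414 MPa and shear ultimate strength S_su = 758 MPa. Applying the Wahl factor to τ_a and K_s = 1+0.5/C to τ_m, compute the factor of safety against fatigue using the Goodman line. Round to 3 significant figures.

C = D/d = 63.0/8.0 = 7.8750; K_W = (4C−1)/(4C−4)+0.615/C = 1.1872; K_s = 1+0.5/C = 1.0635
F_a = (F_max−F_min)/2 = 673 N; F_m = (F_max+F_min)/2 = 877 N
τ_a = K_W·8F_aD/(πd³) = 1.1872 × 210.88 = 250.35 MPa
τ_m = K_s·8F_mD/(πd³) = 1.0635 × 274.8 = 292.24 MPa
Goodman: 1/n_f = τ_a/S_se + τ_m/S_su = 250.35/414 + 292.24/758 = 0.60471 + 0.38555 = 0.99025
n_f = 1/0.99025 = 1.01

1.01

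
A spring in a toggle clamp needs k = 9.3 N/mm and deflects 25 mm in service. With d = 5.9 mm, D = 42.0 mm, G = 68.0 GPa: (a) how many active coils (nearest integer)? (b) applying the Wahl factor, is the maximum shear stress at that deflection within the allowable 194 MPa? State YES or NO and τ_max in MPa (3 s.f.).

N_a = Gd⁴/(8D³k) = (68.0×10³)(5.9⁴)/(8·42.0³·9.3) = 14.95 → N_a = 15
Actual rate k = Gd⁴/(8D³·15) = 9.268 N/mm
Working load F = kδ = 9.268·25 = 231.7 N
C = 42.0/5.9 = 7.1186; K_W = (4C−1)/(4C−4)+0.615/C = 1.2090
τ_max = K_W·8FD/(πd³) = 1.2090·120.66 = 145.87 MPa
τ_max ≤ 194 MPa → acceptable

(a) 15 coils; (b) YES, τ_max = 146 MPa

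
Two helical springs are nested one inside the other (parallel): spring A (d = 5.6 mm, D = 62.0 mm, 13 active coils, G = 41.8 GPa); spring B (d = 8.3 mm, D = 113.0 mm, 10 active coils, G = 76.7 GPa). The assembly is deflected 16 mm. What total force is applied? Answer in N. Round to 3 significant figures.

77.0 N

k_A = Gd⁴/(8D³N_a) = (41.8×10³)(5.6⁴)/(8·62.0³·13) = 1.6585 N/mm
k_B = Gd⁴/(8D³N_a) = (76.7×10³)(8.3⁴)/(8·113.0³·10) = 3.1534 N/mm
Parallel: k_eq = 1.6585 + 3.1534 = 4.8119 N/mm
F = k_eq·δ = 4.8119·16 = 76.991 N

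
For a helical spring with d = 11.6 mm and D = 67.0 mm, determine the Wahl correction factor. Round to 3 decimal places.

1.264

C = D/d = 67.0/11.6 = 5.7759
K_W = (4C−1)/(4C−4) + 0.615/C = 22.103/19.103 + 0.1065 = 1.2635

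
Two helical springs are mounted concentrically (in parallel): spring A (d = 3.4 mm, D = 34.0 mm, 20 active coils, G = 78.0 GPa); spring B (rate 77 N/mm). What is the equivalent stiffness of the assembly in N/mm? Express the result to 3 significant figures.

k_A = Gd⁴/(8D³N_a) = (78.0×10³)(3.4⁴)/(8·34.0³·20) = 1.6575 N/mm
Parallel: k_eq = 1.6575 + 77 = 78.657 N/mm

78.7 N/mm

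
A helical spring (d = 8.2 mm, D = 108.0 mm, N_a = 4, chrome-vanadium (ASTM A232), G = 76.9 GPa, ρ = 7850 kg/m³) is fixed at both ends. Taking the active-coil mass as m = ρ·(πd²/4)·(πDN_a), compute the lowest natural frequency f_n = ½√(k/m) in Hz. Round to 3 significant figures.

k = Gd⁴/(8D³N_a) = (76.9×10³)(8.2⁴)/(8·108.0³·4) = 8.625 N/mm = 8625 N/m
Wire length L = πDN_a = π·108.0·4 = 1357.2 mm
m = ρ·(πd²/4)·L = 7850 × 52.81×10⁻⁶ m² × 1.3572 m = 0.56263 kg
f_n = ½√(k/m) = 0.5·√(8625/0.56263) = 0.5·√(15330) = 61.907 Hz

61.9 Hz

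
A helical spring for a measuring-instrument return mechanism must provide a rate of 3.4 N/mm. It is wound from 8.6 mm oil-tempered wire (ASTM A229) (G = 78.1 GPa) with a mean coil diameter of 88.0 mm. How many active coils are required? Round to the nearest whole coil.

23

N_a = Gd⁴/(8D³k) = (78.1×10³ × 8.6⁴)/(8 × 88.0³ × 3.4)
    = 4.27213e+08 / 1.8536e+07 = 23.05 → 23 coils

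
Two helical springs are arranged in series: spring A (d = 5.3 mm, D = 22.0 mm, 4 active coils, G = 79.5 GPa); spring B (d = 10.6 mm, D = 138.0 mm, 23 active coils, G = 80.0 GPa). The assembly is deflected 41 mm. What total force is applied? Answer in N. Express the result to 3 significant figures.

84.7 N

k_A = Gd⁴/(8D³N_a) = (79.5×10³)(5.3⁴)/(8·22.0³·4) = 184.1 N/mm
k_B = Gd⁴/(8D³N_a) = (80.0×10³)(10.6⁴)/(8·138.0³·23) = 2.0886 N/mm
Series: 1/k_eq = 1/184.1 + 1/2.0886 = 0.48422; k_eq = 2.0652 N/mm
F = k_eq·δ = 2.0652·41 = 84.673 N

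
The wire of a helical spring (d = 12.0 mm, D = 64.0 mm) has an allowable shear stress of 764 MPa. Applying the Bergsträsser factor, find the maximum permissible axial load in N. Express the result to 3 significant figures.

C = D/d = 64.0/12.0 = 5.3333
K_B = (4C+2)/(4C−3) = 23.333/18.333 = 1.2727
τ_max = K·8FD/(πd³) → F_max = τ_allow·πd³/(8DK)
F_max = 764·π·12.0³/(8·64.0·1.2727) = 4.1475e+06/651.64 = 6364.8 N

6360 N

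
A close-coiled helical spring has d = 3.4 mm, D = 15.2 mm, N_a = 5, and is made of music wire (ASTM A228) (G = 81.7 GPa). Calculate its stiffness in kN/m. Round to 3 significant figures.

k = Gd⁴/(8D³N_a) = (81.7×10³ × 3.4⁴) / (8 × 15.2³ × 5)
  = 1.09179e+07 / 140472 = 77.723 N/mm

77.7 kN/m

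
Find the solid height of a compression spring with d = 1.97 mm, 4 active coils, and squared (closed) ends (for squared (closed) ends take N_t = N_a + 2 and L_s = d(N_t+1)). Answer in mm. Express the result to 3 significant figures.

13.8 mm

squared (closed) ends: N_t = N_a + 2 = 4 + 2 = 6
L_s = d·(N_t+1) = 1.97 × 7 = 13.79 mm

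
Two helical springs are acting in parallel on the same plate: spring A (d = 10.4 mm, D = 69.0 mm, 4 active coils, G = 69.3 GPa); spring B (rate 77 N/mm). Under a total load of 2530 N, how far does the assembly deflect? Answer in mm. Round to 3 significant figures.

16.4 mm

k_A = Gd⁴/(8D³N_a) = (69.3×10³)(10.4⁴)/(8·69.0³·4) = 77.12 N/mm
Parallel: k_eq = 77.12 + 77 = 154.12 N/mm
δ = F/k_eq = 2530/154.12 = 16.416 mm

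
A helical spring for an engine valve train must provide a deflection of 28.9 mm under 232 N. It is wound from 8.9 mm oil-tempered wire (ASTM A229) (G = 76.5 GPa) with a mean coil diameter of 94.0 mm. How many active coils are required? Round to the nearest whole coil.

9

Required rate k = F/δ = 232/28.9 = 8.0277 N/mm
N_a = Gd⁴/(8D³k) = (76.5×10³ × 8.9⁴)/(8 × 94.0³ × 8.0277)
    = 4.79978e+08 / 5.33413e+07 = 8.998 → 9 coils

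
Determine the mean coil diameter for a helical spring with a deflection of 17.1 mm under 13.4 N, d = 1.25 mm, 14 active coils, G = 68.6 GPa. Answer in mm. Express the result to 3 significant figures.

12.4 mm

Required rate k = F/δ = 13.4/17.1 = 0.78363 N/mm
D = (Gd⁴/(8N_a·k))^(1/3) = (68.6×10³·1.25⁴/(8·14·0.78363))^(1/3)
  = (1908.26)^(1/3) = 12.4035 mm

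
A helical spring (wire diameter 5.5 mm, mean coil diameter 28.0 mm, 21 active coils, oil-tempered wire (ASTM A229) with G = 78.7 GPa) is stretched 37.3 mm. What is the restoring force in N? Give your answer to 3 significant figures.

k = Gd⁴/(8D³N_a) = (78.7×10³)(5.5⁴)/(8·28.0³·21) = 19.527 N/mm
F = k·δ = 19.527 × 37.3 = 728.37 N

728 N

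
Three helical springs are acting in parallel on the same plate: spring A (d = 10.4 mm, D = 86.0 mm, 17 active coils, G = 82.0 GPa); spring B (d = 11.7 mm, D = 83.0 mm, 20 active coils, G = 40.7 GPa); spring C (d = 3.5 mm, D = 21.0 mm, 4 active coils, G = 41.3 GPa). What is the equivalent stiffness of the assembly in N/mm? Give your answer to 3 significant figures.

40.3 N/mm

k_A = Gd⁴/(8D³N_a) = (82.0×10³)(10.4⁴)/(8·86.0³·17) = 11.09 N/mm
k_B = Gd⁴/(8D³N_a) = (40.7×10³)(11.7⁴)/(8·83.0³·20) = 8.3365 N/mm
k_C = Gd⁴/(8D³N_a) = (41.3×10³)(3.5⁴)/(8·21.0³·4) = 20.913 N/mm
Parallel: k_eq = 11.09 + 8.3365 + 20.913 = 40.339 N/mm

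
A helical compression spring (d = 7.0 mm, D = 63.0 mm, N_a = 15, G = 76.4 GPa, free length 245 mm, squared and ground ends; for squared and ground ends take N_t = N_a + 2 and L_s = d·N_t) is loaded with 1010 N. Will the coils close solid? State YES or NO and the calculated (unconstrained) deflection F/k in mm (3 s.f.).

YES, δ = 165 mm

k = Gd⁴/(8D³N_a) = (76.4×10³)(7.0⁴)/(8·63.0³·15) = 6.1134 N/mm
N_t = 17; L_s = 7.0·17 = 119 mm; δ_solid = L₀ − L_s = 245 − 119 = 126 mm
δ = F/k = 1010/6.1134 = 165.21 mm
δ ≥ δ_solid → spring goes solid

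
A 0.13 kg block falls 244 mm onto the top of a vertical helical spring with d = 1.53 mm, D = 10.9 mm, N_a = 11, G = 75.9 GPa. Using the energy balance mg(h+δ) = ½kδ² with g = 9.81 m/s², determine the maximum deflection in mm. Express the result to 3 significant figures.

13.4 mm

k = Gd⁴/(8D³N_a) = (75.9×10³)(1.53⁴)/(8·10.9³·11) = 3.6496 N/mm
W = mg = 0.13 × 9.81 = 1.2753 N
½kδ² − Wδ − Wh = 0 → δ = (W + √(W² + 2kWh))/k
δ = (1.2753 + √(1.6264 + 2271.32))/3.6496 = (1.2753 + 47.675)/3.6496 = 13.413 mm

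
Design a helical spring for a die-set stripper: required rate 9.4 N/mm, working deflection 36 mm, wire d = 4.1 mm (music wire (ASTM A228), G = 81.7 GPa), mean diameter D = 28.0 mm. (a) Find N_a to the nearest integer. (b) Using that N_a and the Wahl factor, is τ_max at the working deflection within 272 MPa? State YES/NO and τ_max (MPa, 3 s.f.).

N_a = Gd⁴/(8D³k) = (81.7×10³)(4.1⁴)/(8·28.0³·9.4) = 13.99 → N_a = 14
Actual rate k = Gd⁴/(8D³·14) = 9.39 N/mm
Working load F = kδ = 9.39·36 = 338.04 N
C = 28.0/4.1 = 6.8293; K_W = (4C−1)/(4C−4)+0.615/C = 1.2187
τ_max = K_W·8FD/(πd³) = 1.2187·349.72 = 426.2 MPa
τ_max > 272 MPa → exceeds allowable

(a) 14 coils; (b) NO, τ_max = 426 MPa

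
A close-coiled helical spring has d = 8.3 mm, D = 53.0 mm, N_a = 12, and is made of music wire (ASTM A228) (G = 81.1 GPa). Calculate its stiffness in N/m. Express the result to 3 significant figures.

k = Gd⁴/(8D³N_a) = (81.1×10³ × 8.3⁴) / (8 × 53.0³ × 12)
  = 3.84887e+08 / 1.42922e+07 = 26.93 N/mm = 26930 N/m

26900 N/m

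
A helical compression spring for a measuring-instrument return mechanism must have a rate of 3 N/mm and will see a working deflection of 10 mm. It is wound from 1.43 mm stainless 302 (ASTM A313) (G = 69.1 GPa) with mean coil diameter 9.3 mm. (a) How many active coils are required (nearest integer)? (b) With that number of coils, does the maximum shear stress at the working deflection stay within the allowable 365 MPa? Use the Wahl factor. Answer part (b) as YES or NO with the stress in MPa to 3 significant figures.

(a) 15 coils; (b) YES, τ_max = 298 MPa

N_a = Gd⁴/(8D³k) = (69.1×10³)(1.43⁴)/(8·9.3³·3) = 14.97 → N_a = 15
Actual rate k = Gd⁴/(8D³·15) = 2.9936 N/mm
Working load F = kδ = 2.9936·10 = 29.936 N
C = 9.3/1.43 = 6.5035; K_W = (4C−1)/(4C−4)+0.615/C = 1.2308
τ_max = K_W·8FD/(πd³) = 1.2308·242.44 = 298.41 MPa
τ_max ≤ 365 MPa → acceptable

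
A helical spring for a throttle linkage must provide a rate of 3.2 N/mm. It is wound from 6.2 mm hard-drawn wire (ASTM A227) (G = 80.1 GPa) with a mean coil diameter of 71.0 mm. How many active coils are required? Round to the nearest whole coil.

13

N_a = Gd⁴/(8D³k) = (80.1×10³ × 6.2⁴)/(8 × 71.0³ × 3.2)
    = 1.18358e+08 / 9.16252e+06 = 12.92 → 13 coils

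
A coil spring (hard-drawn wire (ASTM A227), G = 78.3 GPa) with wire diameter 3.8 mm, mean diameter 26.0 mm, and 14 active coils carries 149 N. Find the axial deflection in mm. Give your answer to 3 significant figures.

k = Gd⁴/(8D³N_a) = (78.3×10³)(3.8⁴)/(8·26.0³·14) = 8.2939 N/mm
δ = F/k = 149 / 8.2939 = 17.965 mm

18.0 mm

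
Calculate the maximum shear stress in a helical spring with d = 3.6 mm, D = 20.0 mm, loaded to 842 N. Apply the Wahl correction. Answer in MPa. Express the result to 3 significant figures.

1170 MPa

Spring index C = D/d = 20.0/3.6 = 5.5556
K_W = (4C−1)/(4C−4) + 0.615/C = 21.222/18.222 + 0.1107 = 1.2753
τ₀ = 8FD/(πd³) = 8·842·20.0/(π·3.6³) = 134720/146.57 = 919.13 MPa
τ_max = K·τ₀ = 1.2753 × 919.13 = 1172.2 MPa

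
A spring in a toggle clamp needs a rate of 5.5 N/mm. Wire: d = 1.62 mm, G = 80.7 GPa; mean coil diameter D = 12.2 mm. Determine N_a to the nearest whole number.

N_a = Gd⁴/(8D³k) = (80.7×10³ × 1.62⁴)/(8 × 12.2³ × 5.5)
    = 555819 / 79897.3 = 6.957 → 7 coils

7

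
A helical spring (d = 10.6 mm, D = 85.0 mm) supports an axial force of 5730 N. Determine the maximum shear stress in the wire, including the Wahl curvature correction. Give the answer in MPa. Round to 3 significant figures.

Spring index C = D/d = 85.0/10.6 = 8.0189
K_W = (4C−1)/(4C−4) + 0.615/C = 31.075/28.075 + 0.0767 = 1.1835
τ₀ = 8FD/(πd³) = 8·5730·85.0/(π·10.6³) = 3.8964e+06/3741.7 = 1041.3 MPa
τ_max = K·τ₀ = 1.1835 × 1041.3 = 1232.5 MPa

1230 MPa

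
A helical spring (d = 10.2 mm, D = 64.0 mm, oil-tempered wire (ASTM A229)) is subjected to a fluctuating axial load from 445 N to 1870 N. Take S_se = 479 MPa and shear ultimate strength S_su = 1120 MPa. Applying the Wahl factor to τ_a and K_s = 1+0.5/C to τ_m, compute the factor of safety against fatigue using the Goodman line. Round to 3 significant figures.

C = D/d = 64.0/10.2 = 6.2745; K_W = (4C−1)/(4C−4)+0.615/C = 1.2402; K_s = 1+0.5/C = 1.0797
F_a = (F_max−F_min)/2 = 712.5 N; F_m = (F_max+F_min)/2 = 1157.5 N
τ_a = K_W·8F_aD/(πd³) = 1.2402 × 109.42 = 135.71 MPa
τ_m = K_s·8F_mD/(πd³) = 1.0797 × 177.76 = 191.93 MPa
Goodman: 1/n_f = τ_a/S_se + τ_m/S_su = 135.71/479 + 191.93/1120 = 0.28331 + 0.17136 = 0.45468
n_f = 1/0.45468 = 2.199

2.20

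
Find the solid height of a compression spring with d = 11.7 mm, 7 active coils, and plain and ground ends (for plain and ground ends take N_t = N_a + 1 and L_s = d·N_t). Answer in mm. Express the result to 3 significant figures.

plain and ground ends: N_t = N_a + 1 = 7 + 1 = 8
L_s = d·N_t = 11.7 × 8 = 93.6 mm

93.6 mm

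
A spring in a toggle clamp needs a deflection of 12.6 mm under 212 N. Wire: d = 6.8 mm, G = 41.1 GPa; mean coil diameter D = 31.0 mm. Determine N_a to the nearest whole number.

Required rate k = F/δ = 212/12.6 = 16.825 N/mm
N_a = Gd⁴/(8D³k) = (41.1×10³ × 6.8⁴)/(8 × 31.0³ × 16.825)
    = 8.78775e+07 / 4.00996e+06 = 21.91 → 22 coils

22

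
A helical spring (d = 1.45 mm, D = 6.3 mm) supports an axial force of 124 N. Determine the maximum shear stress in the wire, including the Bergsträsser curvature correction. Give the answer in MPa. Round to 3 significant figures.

879 MPa

Spring index C = D/d = 6.3/1.45 = 4.3448
K_B = (4C+2)/(4C−3) = 19.379/14.379 = 1.3477
τ₀ = 8FD/(πd³) = 8·124·6.3/(π·1.45³) = 6249.6/9.5775 = 652.53 MPa
τ_max = K·τ₀ = 1.3477 × 652.53 = 879.42 MPa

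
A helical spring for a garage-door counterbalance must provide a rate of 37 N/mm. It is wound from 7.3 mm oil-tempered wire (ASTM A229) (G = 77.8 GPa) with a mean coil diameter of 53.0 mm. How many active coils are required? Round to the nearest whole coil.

5

N_a = Gd⁴/(8D³k) = (77.8×10³ × 7.3⁴)/(8 × 53.0³ × 37)
    = 2.20938e+08 / 4.40676e+07 = 5.014 → 5 coils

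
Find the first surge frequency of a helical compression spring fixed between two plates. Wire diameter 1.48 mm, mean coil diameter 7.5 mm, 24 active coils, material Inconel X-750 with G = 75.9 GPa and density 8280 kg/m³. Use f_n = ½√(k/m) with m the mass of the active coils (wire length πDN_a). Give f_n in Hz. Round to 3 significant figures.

374 Hz

k = Gd⁴/(8D³N_a) = (75.9×10³)(1.48⁴)/(8·7.5³·24) = 4.4958 N/mm = 4495.8 N/m
Wire length L = πDN_a = π·7.5·24 = 565.49 mm
m = ρ·(πd²/4)·L = 8280 × 1.7203×10⁻⁶ m² × 0.56549 m = 0.008055 kg
f_n = ½√(k/m) = 0.5·√(4495.8/0.008055) = 0.5·√(5.5813e+05) = 373.54 Hz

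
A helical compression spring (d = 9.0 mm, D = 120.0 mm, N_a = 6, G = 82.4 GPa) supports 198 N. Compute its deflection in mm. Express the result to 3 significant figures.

k = Gd⁴/(8D³N_a) = (82.4×10³)(9.0⁴)/(8·120.0³·6) = 6.518 N/mm
δ = F/k = 198 / 6.518 = 30.378 mm

30.4 mm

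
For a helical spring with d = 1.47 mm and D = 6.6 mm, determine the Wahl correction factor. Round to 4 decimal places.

1.3519

C = D/d = 6.6/1.47 = 4.4898
K_W = (4C−1)/(4C−4) + 0.615/C = 16.959/13.959 + 0.1370 = 1.3519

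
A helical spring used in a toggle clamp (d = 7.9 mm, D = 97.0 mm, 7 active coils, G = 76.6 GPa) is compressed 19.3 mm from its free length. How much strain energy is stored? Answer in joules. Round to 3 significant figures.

k = Gd⁴/(8D³N_a) = (76.6×10³)(7.9⁴)/(8·97.0³·7) = 5.8376 N/mm
U = ½kδ² = 0.5 × 5.8376 × 19.3² = 1087.2 N·mm = 1.0872 J

1.09 J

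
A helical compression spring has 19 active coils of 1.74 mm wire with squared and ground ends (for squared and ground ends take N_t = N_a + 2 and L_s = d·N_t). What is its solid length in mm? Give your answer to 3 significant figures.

squared and ground ends: N_t = N_a + 2 = 19 + 2 = 21
L_s = d·N_t = 1.74 × 21 = 36.54 mm

36.5 mm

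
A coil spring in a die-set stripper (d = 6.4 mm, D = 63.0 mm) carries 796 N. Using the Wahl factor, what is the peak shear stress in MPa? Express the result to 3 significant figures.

Spring index C = D/d = 63.0/6.4 = 9.8438
K_W = (4C−1)/(4C−4) + 0.615/C = 38.375/35.375 + 0.0625 = 1.1473
τ₀ = 8FD/(πd³) = 8·796·63.0/(π·6.4³) = 401184/823.55 = 487.14 MPa
τ_max = K·τ₀ = 1.1473 × 487.14 = 558.89 MPa

559 MPa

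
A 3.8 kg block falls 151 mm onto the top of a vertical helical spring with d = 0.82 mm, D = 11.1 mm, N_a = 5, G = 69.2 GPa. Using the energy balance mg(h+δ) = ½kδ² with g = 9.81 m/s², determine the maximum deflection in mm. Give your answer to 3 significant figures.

k = Gd⁴/(8D³N_a) = (69.2×10³)(0.82⁴)/(8·11.1³·5) = 0.57192 N/mm
W = mg = 3.8 × 9.81 = 37.278 N
½kδ² − Wδ − Wh = 0 → δ = (W + √(W² + 2kWh))/k
δ = (37.278 + √(1389.6 + 6438.61))/0.57192 = (37.278 + 88.477)/0.57192 = 219.88 mm

220 mm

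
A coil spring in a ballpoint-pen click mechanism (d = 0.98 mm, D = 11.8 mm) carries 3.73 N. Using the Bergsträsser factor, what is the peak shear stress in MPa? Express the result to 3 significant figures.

Spring index C = D/d = 11.8/0.98 = 12.0408
K_B = (4C+2)/(4C−3) = 50.163/45.163 = 1.1107
τ₀ = 8FD/(πd³) = 8·3.73·11.8/(π·0.98³) = 352.112/2.9568 = 119.08 MPa
τ_max = K·τ₀ = 1.1107 × 119.08 = 132.27 MPa

132 MPa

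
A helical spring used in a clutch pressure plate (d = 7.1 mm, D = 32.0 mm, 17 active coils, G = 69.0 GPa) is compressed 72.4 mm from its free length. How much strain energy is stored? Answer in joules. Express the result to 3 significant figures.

k = Gd⁴/(8D³N_a) = (69.0×10³)(7.1⁴)/(8·32.0³·17) = 39.345 N/mm
U = ½kδ² = 0.5 × 39.345 × 72.4² = 1.0312e+05 N·mm = 103.12 J

103 J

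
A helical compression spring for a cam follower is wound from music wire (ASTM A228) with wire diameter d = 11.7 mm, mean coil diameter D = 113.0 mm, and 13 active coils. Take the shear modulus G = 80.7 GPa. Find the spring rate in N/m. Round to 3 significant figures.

10100 N/m

k = Gd⁴/(8D³N_a) = (80.7×10³ × 11.7⁴) / (8 × 113.0³ × 13)
  = 1.51223e+09 / 1.50061e+08 = 10.077 N/mm = 10077 N/m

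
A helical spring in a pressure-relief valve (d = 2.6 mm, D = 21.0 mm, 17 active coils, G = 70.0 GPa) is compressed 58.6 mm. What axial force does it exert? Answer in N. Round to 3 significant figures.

k = Gd⁴/(8D³N_a) = (70.0×10³)(2.6⁴)/(8·21.0³·17) = 2.5398 N/mm
F = k·δ = 2.5398 × 58.6 = 148.83 N

149 N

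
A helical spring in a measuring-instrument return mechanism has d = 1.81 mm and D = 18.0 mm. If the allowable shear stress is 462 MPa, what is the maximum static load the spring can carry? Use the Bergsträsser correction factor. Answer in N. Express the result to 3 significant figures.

C = D/d = 18.0/1.81 = 9.9448
K_B = (4C+2)/(4C−3) = 41.779/36.779 = 1.1359
τ_max = K·8FD/(πd³) → F_max = τ_allow·πd³/(8DK)
F_max = 462·π·1.81³/(8·18.0·1.1359) = 8606.5/163.58 = 52.615 N

52.6 N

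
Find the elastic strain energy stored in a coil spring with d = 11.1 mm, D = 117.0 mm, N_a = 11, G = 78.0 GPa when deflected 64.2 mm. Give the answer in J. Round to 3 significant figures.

k = Gd⁴/(8D³N_a) = (78.0×10³)(11.1⁴)/(8·117.0³·11) = 8.4013 N/mm
U = ½kδ² = 0.5 × 8.4013 × 64.2² = 17314 N·mm = 17.314 J

17.3 J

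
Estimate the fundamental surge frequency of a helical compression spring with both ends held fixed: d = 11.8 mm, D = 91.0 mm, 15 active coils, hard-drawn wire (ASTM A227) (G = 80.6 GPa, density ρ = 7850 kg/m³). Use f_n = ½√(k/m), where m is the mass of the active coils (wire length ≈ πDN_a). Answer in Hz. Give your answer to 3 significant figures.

k = Gd⁴/(8D³N_a) = (80.6×10³)(11.8⁴)/(8·91.0³·15) = 17.281 N/mm = 17281 N/m
Wire length L = πDN_a = π·91.0·15 = 4288.3 mm
m = ρ·(πd²/4)·L = 7850 × 109.36×10⁻⁶ m² × 4.2883 m = 3.6813 kg
f_n = ½√(k/m) = 0.5·√(17281/3.6813) = 0.5·√(4694.1) = 34.257 Hz

34.3 Hz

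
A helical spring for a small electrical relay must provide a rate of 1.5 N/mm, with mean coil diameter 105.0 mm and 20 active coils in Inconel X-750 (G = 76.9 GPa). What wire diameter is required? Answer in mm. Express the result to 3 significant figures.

d = (8D³N_a·k / G)^(1/4) = (8·105.0³·20·1.5 / (76.9×10³))^0.25
  = (3612.9)^0.25 = 7.7529 mm

7.75 mm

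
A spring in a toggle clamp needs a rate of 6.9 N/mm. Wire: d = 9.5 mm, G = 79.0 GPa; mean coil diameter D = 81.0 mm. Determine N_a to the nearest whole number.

22

N_a = Gd⁴/(8D³k) = (79.0×10³ × 9.5⁴)/(8 × 81.0³ × 6.9)
    = 6.4346e+08 / 2.93355e+07 = 21.93 → 22 coils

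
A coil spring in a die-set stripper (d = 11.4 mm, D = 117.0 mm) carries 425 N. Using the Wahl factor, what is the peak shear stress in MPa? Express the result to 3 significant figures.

Spring index C = D/d = 117.0/11.4 = 10.2632
K_W = (4C−1)/(4C−4) + 0.615/C = 40.053/37.053 + 0.0599 = 1.1409
τ₀ = 8FD/(πd³) = 8·425·117.0/(π·11.4³) = 397800/4654.4 = 85.467 MPa
τ_max = K·τ₀ = 1.1409 × 85.467 = 97.509 MPa

97.5 MPa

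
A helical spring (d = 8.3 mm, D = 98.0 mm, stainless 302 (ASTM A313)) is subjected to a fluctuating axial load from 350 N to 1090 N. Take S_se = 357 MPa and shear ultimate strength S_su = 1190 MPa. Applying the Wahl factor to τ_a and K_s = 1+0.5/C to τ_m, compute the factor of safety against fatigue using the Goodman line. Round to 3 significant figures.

1.28

C = D/d = 98.0/8.3 = 11.8072; K_W = (4C−1)/(4C−4)+0.615/C = 1.1215; K_s = 1+0.5/C = 1.0423
F_a = (F_max−F_min)/2 = 370 N; F_m = (F_max+F_min)/2 = 720 N
τ_a = K_W·8F_aD/(πd³) = 1.1215 × 161.49 = 181.1 MPa
τ_m = K_s·8F_mD/(πd³) = 1.0423 × 314.24 = 327.55 MPa
Goodman: 1/n_f = τ_a/S_se + τ_m/S_su = 181.1/357 + 327.55/1190 = 0.50729 + 0.27525 = 0.78254
n_f = 1/0.78254 = 1.278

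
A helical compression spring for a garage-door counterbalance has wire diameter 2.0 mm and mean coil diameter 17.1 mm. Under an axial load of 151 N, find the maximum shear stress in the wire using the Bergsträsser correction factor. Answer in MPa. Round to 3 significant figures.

Spring index C = D/d = 17.1/2.0 = 8.5500
K_B = (4C+2)/(4C−3) = 36.200/31.200 = 1.1603
τ₀ = 8FD/(πd³) = 8·151·17.1/(π·2.0³) = 20656.8/25.133 = 821.91 MPa
τ_max = K·τ₀ = 1.1603 × 821.91 = 953.62 MPa

954 MPa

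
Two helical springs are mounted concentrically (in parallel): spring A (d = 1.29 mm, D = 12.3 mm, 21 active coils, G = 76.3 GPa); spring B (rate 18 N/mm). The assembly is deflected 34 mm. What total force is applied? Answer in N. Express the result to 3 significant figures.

635 N

k_A = Gd⁴/(8D³N_a) = (76.3×10³)(1.29⁴)/(8·12.3³·21) = 0.67586 N/mm
Parallel: k_eq = 0.67586 + 18 = 18.676 N/mm
F = k_eq·δ = 18.676·34 = 634.98 N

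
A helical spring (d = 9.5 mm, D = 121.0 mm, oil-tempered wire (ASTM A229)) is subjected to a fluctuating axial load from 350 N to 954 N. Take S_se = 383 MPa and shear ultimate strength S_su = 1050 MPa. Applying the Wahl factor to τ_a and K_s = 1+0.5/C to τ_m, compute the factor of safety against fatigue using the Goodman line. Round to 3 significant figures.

1.83

C = D/d = 121.0/9.5 = 12.7368; K_W = (4C−1)/(4C−4)+0.615/C = 1.1122; K_s = 1+0.5/C = 1.0393
F_a = (F_max−F_min)/2 = 302 N; F_m = (F_max+F_min)/2 = 652 N
τ_a = K_W·8F_aD/(πd³) = 1.1122 × 108.53 = 120.71 MPa
τ_m = K_s·8F_mD/(πd³) = 1.0393 × 234.32 = 243.51 MPa
Goodman: 1/n_f = τ_a/S_se + τ_m/S_su = 120.71/383 + 243.51/1050 = 0.31517 + 0.23192 = 0.54709
n_f = 1/0.54709 = 1.828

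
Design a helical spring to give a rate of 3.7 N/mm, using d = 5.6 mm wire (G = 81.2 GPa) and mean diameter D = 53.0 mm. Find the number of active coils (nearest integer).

N_a = Gd⁴/(8D³k) = (81.2×10³ × 5.6⁴)/(8 × 53.0³ × 3.7)
    = 7.98561e+07 / 4.40676e+06 = 18.12 → 18 coils

18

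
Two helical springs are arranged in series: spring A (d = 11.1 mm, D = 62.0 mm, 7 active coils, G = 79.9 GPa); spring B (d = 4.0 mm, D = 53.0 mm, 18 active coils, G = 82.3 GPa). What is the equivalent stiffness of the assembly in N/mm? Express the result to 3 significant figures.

k_A = Gd⁴/(8D³N_a) = (79.9×10³)(11.1⁴)/(8·62.0³·7) = 90.882 N/mm
k_B = Gd⁴/(8D³N_a) = (82.3×10³)(4.0⁴)/(8·53.0³·18) = 0.98277 N/mm
Series: 1/k_eq = 1/90.882 + 1/0.98277 = 1.0285; k_eq = 0.97225 N/mm

0.972 N/mm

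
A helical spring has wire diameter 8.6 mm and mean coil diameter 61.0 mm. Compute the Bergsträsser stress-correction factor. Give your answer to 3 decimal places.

C = D/d = 61.0/8.6 = 7.0930
K_B = (4C+2)/(4C−3) = 30.372/25.372 = 1.1971

1.197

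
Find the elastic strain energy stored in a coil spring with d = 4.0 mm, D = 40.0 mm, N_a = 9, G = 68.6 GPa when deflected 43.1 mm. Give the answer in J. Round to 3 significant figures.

k = Gd⁴/(8D³N_a) = (68.6×10³)(4.0⁴)/(8·40.0³·9) = 3.8111 N/mm
U = ½kδ² = 0.5 × 3.8111 × 43.1² = 3539.8 N·mm = 3.5398 J

3.54 J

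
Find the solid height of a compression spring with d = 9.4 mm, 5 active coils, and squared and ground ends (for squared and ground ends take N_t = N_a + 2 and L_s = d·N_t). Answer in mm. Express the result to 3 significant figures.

65.8 mm

squared and ground ends: N_t = N_a + 2 = 5 + 2 = 7
L_s = d·N_t = 9.4 × 7 = 65.8 mm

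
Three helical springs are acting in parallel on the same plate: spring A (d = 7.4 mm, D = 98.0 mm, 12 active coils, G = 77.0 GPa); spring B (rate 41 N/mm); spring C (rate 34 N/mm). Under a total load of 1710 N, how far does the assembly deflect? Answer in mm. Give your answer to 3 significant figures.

k_A = Gd⁴/(8D³N_a) = (77.0×10³)(7.4⁴)/(8·98.0³·12) = 2.5555 N/mm
Parallel: k_eq = 2.5555 + 41 + 34 = 77.555 N/mm
δ = F/k_eq = 1710/77.555 = 22.049 mm

22.0 mm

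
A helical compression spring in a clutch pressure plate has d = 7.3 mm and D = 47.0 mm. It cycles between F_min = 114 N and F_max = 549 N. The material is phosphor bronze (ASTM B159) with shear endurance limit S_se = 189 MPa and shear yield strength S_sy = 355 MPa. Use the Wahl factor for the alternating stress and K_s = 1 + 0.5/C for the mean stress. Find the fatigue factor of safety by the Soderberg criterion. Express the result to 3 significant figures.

C = D/d = 47.0/7.3 = 6.4384; K_W = (4C−1)/(4C−4)+0.615/C = 1.2334; K_s = 1+0.5/C = 1.0777
F_a = (F_max−F_min)/2 = 217.5 N; F_m = (F_max+F_min)/2 = 331.5 N
τ_a = K_W·8F_aD/(πd³) = 1.2334 × 66.916 = 82.536 MPa
τ_m = K_s·8F_mD/(πd³) = 1.0777 × 101.99 = 109.91 MPa
Soderberg: 1/n_f = τ_a/S_se + τ_m/S_sy = 82.536/189 + 109.91/355 = 0.43670 + 0.30960 = 0.7463
n_f = 1/0.7463 = 1.34

1.34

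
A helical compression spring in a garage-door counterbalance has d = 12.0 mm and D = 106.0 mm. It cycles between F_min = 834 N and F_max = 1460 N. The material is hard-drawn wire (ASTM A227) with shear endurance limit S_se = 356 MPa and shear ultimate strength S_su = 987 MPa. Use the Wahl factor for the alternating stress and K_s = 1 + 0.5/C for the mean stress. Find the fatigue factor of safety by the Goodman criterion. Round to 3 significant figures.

C = D/d = 106.0/12.0 = 8.8333; K_W = (4C−1)/(4C−4)+0.615/C = 1.1654; K_s = 1+0.5/C = 1.0566
F_a = (F_max−F_min)/2 = 313 N; F_m = (F_max+F_min)/2 = 1147 N
τ_a = K_W·8F_aD/(πd³) = 1.1654 × 48.893 = 56.978 MPa
τ_m = K_s·8F_mD/(πd³) = 1.0566 × 179.17 = 189.31 MPa
Goodman: 1/n_f = τ_a/S_se + τ_m/S_su = 56.978/356 + 189.31/987 = 0.16005 + 0.19181 = 0.35186
n_f = 1/0.35186 = 2.842

2.84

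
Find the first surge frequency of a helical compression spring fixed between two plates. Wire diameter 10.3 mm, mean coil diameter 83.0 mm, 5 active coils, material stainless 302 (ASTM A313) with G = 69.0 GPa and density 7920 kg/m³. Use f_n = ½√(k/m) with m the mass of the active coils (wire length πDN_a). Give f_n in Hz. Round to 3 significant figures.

k = Gd⁴/(8D³N_a) = (69.0×10³)(10.3⁴)/(8·83.0³·5) = 33.955 N/mm = 33955 N/m
Wire length L = πDN_a = π·83.0·5 = 1303.8 mm
m = ρ·(πd²/4)·L = 7920 × 83.323×10⁻⁶ m² × 1.3038 m = 0.86037 kg
f_n = ½√(k/m) = 0.5·√(33955/0.86037) = 0.5·√(39465) = 99.329 Hz

99.3 Hz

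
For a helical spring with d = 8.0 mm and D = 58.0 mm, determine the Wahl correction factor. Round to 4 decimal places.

C = D/d = 58.0/8.0 = 7.2500
K_W = (4C−1)/(4C−4) + 0.615/C = 28.000/25.000 + 0.0848 = 1.2048

1.2048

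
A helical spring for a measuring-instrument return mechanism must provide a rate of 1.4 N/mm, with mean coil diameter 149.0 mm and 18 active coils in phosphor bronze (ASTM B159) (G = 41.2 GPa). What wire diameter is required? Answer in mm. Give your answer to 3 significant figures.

11.3 mm

d = (8D³N_a·k / G)^(1/4) = (8·149.0³·18·1.4 / (41.2×10³))^0.25
  = (16186)^0.25 = 11.2795 mm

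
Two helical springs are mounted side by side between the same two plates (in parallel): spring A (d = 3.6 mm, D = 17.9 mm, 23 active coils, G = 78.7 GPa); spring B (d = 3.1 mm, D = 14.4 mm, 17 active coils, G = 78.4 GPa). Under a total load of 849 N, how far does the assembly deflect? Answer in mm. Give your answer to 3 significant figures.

28.0 mm

k_A = Gd⁴/(8D³N_a) = (78.7×10³)(3.6⁴)/(8·17.9³·23) = 12.526 N/mm
k_B = Gd⁴/(8D³N_a) = (78.4×10³)(3.1⁴)/(8·14.4³·17) = 17.829 N/mm
Parallel: k_eq = 12.526 + 17.829 = 30.355 N/mm
δ = F/k_eq = 849/30.355 = 27.969 mm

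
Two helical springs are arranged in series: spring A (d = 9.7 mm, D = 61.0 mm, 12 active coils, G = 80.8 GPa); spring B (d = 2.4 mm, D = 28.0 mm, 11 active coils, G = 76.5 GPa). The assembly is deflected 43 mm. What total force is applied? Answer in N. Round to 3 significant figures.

54.3 N

k_A = Gd⁴/(8D³N_a) = (80.8×10³)(9.7⁴)/(8·61.0³·12) = 32.827 N/mm
k_B = Gd⁴/(8D³N_a) = (76.5×10³)(2.4⁴)/(8·28.0³·11) = 1.3139 N/mm
Series: 1/k_eq = 1/32.827 + 1/1.3139 = 0.79158; k_eq = 1.2633 N/mm
F = k_eq·δ = 1.2633·43 = 54.322 N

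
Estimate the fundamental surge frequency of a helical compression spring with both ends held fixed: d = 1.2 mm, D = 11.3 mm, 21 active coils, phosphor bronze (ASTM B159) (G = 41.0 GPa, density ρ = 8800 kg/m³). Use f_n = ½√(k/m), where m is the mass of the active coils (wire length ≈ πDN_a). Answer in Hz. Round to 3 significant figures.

k = Gd⁴/(8D³N_a) = (41.0×10³)(1.2⁴)/(8·11.3³·21) = 0.35072 N/mm = 350.72 N/m
Wire length L = πDN_a = π·11.3·21 = 745.5 mm
m = ρ·(πd²/4)·L = 8800 × 1.131×10⁻⁶ m² × 0.7455 m = 0.0074196 kg
f_n = ½√(k/m) = 0.5·√(350.72/0.0074196) = 0.5·√(47270) = 108.71 Hz

109 Hz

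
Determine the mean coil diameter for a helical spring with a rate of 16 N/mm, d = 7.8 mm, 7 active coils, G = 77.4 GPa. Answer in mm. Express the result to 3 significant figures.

68.4 mm

D = (Gd⁴/(8N_a·k))^(1/3) = (77.4×10³·7.8⁴/(8·7·16))^(1/3)
  = (319751)^(1/3) = 68.3813 mm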